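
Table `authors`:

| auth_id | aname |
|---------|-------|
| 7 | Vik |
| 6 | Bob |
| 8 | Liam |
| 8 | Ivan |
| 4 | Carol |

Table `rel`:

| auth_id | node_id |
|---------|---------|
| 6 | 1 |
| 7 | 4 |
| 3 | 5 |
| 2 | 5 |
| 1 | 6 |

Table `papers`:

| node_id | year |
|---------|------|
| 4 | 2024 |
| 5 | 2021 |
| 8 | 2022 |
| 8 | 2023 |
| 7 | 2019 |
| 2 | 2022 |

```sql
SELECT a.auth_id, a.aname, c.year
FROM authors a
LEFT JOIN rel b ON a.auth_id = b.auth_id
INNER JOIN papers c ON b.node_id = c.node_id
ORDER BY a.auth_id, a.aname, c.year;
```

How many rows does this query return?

1

Evaluate left to right. First `authors a LEFT JOIN rel b` on auth_id: 5 row(s).
Then INNER JOIN `papers c` on node_id: keep only rows whose b.node_id appears in c.
Result: 1 row(s).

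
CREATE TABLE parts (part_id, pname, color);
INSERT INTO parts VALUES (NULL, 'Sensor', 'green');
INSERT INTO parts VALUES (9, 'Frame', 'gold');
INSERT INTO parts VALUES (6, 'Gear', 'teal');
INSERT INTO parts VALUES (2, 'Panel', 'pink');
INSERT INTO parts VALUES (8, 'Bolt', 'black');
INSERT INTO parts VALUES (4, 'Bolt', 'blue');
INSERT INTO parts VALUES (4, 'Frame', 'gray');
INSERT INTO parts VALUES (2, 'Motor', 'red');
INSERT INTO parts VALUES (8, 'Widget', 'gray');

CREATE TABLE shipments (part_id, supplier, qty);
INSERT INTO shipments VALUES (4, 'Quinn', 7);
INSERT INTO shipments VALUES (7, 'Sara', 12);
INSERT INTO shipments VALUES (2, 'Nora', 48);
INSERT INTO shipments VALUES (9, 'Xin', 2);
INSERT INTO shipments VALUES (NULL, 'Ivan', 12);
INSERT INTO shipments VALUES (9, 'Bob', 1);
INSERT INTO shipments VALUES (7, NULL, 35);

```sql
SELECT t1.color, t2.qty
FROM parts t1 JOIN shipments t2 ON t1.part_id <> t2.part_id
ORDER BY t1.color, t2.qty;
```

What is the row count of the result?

INNER JOIN keeps only pairs where the ON condition holds.
Matching on t1.part_id <> t2.part_id. A NULL in a compared column never satisfies the condition.
- part_id=NULL: no matching t2 row, dropped.
- part_id=9: 4 matching t2 row(s), so 4 row(s) emitted.
- part_id=6: 6 matching t2 row(s), so 6 row(s) emitted.
- part_id=2: 5 matching t2 row(s), so 5 row(s) emitted.
- part_id=8: 6 matching t2 row(s), so 6 row(s) emitted.
- part_id=4: 5 matching t2 row(s), so 5 row(s) emitted.
- part_id=4: 5 matching t2 row(s), so 5 row(s) emitted.
- part_id=2: 5 matching t2 row(s), so 5 row(s) emitted.
- part_id=8: 6 matching t2 row(s), so 6 row(s) emitted.
Total: 42 rows.

42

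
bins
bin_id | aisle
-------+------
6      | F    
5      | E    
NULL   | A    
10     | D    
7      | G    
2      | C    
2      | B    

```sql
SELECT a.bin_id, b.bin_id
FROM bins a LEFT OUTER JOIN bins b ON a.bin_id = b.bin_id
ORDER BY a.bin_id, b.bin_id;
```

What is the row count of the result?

9

LEFT JOIN keeps every row from `bins a`; unmatched rows get NULL for `bins b`'s columns.
Matching on a.bin_id = b.bin_id. A NULL in a compared column never satisfies the condition.
Matched pairs: 8; unmatched a rows kept: 1.
Total: 8 matched + 1 padded = 9 rows.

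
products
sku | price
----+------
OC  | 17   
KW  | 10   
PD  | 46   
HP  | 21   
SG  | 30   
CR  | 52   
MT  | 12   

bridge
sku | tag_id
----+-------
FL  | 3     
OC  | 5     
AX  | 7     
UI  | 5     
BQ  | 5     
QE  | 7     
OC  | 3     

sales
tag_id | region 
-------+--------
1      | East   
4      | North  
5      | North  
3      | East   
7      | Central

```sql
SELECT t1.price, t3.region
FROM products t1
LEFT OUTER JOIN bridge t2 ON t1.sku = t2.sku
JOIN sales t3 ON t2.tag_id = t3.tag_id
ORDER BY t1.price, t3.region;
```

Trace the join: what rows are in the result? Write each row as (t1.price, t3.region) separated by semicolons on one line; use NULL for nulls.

Evaluate left to right. First `products t1 LEFT JOIN bridge t2` on sku: 8 row(s).
Then INNER JOIN `sales t3` on tag_id: keep only rows whose t2.tag_id appears in t3.

(17, East); (17, North)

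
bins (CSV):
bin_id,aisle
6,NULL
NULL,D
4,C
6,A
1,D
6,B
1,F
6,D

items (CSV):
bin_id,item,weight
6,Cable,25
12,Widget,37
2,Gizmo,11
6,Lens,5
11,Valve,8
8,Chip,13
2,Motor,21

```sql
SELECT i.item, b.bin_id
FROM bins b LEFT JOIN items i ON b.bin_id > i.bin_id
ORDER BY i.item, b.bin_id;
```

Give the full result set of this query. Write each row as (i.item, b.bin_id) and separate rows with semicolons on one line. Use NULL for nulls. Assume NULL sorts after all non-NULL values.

LEFT JOIN keeps every row from `bins`; unmatched rows get NULL for `items`'s columns.
Matching on b.bin_id > i.bin_id. A NULL in a compared column never satisfies the condition.
- b (bin_id=6) pairs with 2 row(s) of i.
- b (bin_id=NULL) has no partner → padded with NULL.
- b (bin_id=4) pairs with 2 row(s) of i.
- b (bin_id=6) pairs with 2 row(s) of i.
- b (bin_id=1) has no partner → padded with NULL.
- b (bin_id=6) pairs with 2 row(s) of i.
- b (bin_id=1) has no partner → padded with NULL.
- b (bin_id=6) pairs with 2 row(s) of i.

(Gizmo, 4); (Gizmo, 6); (Gizmo, 6); (Gizmo, 6); (Gizmo, 6); (Motor, 4); (Motor, 6); (Motor, 6); (Motor, 6); (Motor, 6); (NULL, 1); (NULL, 1); (NULL, NULL)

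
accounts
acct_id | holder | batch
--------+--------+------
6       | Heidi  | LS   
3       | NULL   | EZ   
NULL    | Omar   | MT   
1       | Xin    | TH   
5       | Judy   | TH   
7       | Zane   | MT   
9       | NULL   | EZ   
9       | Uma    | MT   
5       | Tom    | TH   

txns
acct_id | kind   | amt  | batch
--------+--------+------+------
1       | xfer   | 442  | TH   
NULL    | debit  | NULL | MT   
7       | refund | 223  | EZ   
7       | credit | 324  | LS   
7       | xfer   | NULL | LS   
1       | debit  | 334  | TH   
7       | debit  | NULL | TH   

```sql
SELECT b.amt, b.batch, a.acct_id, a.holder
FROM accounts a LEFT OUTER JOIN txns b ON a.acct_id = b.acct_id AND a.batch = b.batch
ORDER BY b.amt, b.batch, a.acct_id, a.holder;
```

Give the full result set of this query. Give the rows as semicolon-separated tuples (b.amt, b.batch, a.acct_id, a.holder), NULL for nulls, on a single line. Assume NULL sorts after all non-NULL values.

LEFT JOIN keeps every row from `accounts`; unmatched rows get NULL for `txns`'s columns.
Matching on a.acct_id = b.acct_id AND a.batch = b.batch. A NULL in a compared column never satisfies the condition.
- acct_id=6, batch=LS: no b row matches, row kept with b columns NULL.
- acct_id=3, batch=EZ: no b row matches, row kept with b columns NULL.
- acct_id=NULL, batch=MT: no b row matches, row kept with b columns NULL.
- acct_id=1, batch=TH: 2 matching b row(s), so 2 row(s) emitted.
- acct_id=5, batch=TH: no b row matches, row kept with b columns NULL.
- acct_id=7, batch=MT: no b row matches, row kept with b columns NULL.
- acct_id=9, batch=EZ: no b row matches, row kept with b columns NULL.
- acct_id=9, batch=MT: no b row matches, row kept with b columns NULL.
- acct_id=5, batch=TH: no b row matches, row kept with b columns NULL.
After projecting and ordering:
b.amt | b.batch | a.acct_id | a.holder
334 | TH | 1 | Xin
442 | TH | 1 | Xin
NULL | NULL | 3 | NULL
NULL | NULL | 5 | Judy
NULL | NULL | 5 | Tom
NULL | NULL | 6 | Heidi
NULL | NULL | 7 | Zane
NULL | NULL | 9 | Uma
NULL | NULL | 9 | NULL
NULL | NULL | NULL | Omar

(334, TH, 1, Xin); (442, TH, 1, Xin); (NULL, NULL, 3, NULL); (NULL, NULL, 5, Judy); (NULL, NULL, 5, Tom); (NULL, NULL, 6, Heidi); (NULL, NULL, 7, Zane); (NULL, NULL, 9, Uma); (NULL, NULL, 9, NULL); (NULL, NULL, NULL, Omar)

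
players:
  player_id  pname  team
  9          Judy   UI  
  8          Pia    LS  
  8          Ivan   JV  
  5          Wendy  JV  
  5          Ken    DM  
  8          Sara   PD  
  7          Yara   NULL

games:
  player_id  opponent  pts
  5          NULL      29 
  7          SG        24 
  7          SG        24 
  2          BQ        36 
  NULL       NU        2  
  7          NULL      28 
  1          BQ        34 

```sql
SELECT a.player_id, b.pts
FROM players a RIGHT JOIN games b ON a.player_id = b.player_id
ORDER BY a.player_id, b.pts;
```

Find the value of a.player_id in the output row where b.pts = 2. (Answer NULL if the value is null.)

NULL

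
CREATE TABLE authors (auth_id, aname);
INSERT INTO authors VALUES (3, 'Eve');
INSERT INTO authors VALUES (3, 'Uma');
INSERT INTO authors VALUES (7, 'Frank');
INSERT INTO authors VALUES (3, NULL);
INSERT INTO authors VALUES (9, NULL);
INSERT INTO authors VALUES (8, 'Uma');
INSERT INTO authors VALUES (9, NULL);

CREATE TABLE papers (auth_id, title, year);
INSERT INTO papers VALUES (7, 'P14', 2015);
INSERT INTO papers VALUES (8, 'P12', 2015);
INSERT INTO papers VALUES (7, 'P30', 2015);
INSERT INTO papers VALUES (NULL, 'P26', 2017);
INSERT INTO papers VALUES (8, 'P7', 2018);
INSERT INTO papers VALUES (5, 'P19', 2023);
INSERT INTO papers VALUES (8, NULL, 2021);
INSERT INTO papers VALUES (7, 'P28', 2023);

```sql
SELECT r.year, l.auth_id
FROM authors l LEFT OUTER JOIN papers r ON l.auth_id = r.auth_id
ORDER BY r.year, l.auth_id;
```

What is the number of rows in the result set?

LEFT JOIN keeps every row from `authors`; unmatched rows get NULL for `papers`'s columns.
Matching on l.auth_id = r.auth_id. A NULL in a compared column never satisfies the condition.
- l row (auth_id=3): no match → kept, r columns NULL.
- l row (auth_id=3): no match → kept, r columns NULL.
- l row (auth_id=7): matches 3 r row(s) → 3 output row(s).
- l row (auth_id=3): no match → kept, r columns NULL.
- l row (auth_id=9): no match → kept, r columns NULL.
- l row (auth_id=8): matches 3 r row(s) → 3 output row(s).
- l row (auth_id=9): no match → kept, r columns NULL.
Total: 6 matched + 5 padded = 11 rows.

11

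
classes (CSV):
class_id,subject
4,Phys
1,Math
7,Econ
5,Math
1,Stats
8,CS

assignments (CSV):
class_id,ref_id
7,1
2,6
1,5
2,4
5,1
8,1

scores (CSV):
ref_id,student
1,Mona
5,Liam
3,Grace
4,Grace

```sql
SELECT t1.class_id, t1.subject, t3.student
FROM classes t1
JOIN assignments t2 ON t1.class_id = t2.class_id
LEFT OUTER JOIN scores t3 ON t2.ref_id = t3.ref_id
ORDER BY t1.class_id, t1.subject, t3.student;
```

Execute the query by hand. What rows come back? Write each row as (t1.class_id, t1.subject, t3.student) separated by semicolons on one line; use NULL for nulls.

(1, Math, Liam); (1, Stats, Liam); (5, Math, Mona); (7, Econ, Mona); (8, CS, Mona)

Evaluate left to right. First `classes t1 INNER JOIN assignments t2` on class_id: 5 row(s).
Then LEFT JOIN `scores t3` on ref_id: each of those 5 rows is kept; rows whose t2.ref_id has no match in t3 get NULL for t3's columns.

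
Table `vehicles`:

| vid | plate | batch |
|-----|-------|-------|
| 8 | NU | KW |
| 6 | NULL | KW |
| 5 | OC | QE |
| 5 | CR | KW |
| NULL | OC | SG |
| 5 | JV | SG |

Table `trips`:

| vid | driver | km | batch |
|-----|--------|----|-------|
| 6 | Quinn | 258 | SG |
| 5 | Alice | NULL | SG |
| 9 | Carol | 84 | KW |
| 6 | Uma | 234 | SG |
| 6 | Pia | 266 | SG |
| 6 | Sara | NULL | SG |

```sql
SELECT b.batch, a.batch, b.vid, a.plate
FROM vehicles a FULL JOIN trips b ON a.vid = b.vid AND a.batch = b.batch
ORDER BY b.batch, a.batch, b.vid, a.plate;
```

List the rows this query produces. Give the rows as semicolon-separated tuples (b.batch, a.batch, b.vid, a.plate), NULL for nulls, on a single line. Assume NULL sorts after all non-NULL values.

(KW, NULL, 9, NULL); (SG, SG, 5, JV); (SG, NULL, 6, NULL); (SG, NULL, 6, NULL); (SG, NULL, 6, NULL); (SG, NULL, 6, NULL); (NULL, KW, NULL, CR); (NULL, KW, NULL, NU); (NULL, KW, NULL, NULL); (NULL, QE, NULL, OC); (NULL, SG, NULL, OC)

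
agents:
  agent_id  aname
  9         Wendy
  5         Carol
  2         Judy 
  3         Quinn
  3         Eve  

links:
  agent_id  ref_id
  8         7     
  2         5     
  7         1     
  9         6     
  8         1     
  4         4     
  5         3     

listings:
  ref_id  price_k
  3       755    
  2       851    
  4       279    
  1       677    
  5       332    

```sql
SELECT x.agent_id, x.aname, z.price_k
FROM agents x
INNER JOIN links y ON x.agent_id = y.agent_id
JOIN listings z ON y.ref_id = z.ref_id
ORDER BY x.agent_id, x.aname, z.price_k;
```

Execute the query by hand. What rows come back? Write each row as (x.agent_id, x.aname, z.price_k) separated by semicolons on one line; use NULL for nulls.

(2, Judy, 332); (5, Carol, 755)

Step 1 — x INNER JOIN y on agent_id → 3 row(s).
Then INNER JOIN `listings z` on ref_id: keep only rows whose y.ref_id appears in z.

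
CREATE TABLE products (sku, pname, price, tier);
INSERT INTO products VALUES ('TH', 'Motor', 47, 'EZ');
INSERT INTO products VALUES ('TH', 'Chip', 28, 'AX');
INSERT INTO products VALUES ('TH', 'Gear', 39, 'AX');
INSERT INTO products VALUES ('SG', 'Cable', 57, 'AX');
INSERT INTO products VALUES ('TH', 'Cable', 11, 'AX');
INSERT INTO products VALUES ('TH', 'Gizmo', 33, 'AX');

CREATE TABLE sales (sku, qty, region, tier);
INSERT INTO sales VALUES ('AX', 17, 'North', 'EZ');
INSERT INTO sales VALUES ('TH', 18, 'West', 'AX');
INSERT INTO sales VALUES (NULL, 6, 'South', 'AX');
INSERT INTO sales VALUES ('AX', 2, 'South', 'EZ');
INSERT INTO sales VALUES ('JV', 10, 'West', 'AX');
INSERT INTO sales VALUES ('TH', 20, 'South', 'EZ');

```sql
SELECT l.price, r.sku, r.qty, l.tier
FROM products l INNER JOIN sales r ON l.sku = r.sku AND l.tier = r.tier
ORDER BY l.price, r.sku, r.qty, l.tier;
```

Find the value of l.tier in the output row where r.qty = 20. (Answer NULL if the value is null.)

EZ

INNER JOIN keeps only pairs where the ON condition holds.
Matching on l.sku = r.sku AND l.tier = r.tier. A NULL in a compared column never satisfies the condition.
- l (sku=TH, tier=EZ) pairs with 1 row(s) of r.
- l (sku=TH, tier=AX) pairs with 1 row(s) of r.
- l (sku=TH, tier=AX) pairs with 1 row(s) of r.
- l (sku=SG, tier=AX) has no partner → excluded.
- l (sku=TH, tier=AX) pairs with 1 row(s) of r.
- l (sku=TH, tier=AX) pairs with 1 row(s) of r.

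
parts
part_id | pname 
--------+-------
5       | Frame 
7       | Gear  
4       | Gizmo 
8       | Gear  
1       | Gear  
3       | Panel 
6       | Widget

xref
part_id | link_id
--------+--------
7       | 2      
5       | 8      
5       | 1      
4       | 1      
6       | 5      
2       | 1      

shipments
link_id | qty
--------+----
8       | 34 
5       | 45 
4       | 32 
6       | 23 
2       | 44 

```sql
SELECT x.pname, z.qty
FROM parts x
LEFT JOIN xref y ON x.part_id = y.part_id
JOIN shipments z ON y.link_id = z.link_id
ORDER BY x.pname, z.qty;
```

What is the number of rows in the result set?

Evaluate left to right. First `parts x LEFT JOIN xref y` on part_id: 8 row(s).
Then INNER JOIN `shipments z` on link_id: keep only rows whose y.link_id appears in z.
Result: 3 row(s).

3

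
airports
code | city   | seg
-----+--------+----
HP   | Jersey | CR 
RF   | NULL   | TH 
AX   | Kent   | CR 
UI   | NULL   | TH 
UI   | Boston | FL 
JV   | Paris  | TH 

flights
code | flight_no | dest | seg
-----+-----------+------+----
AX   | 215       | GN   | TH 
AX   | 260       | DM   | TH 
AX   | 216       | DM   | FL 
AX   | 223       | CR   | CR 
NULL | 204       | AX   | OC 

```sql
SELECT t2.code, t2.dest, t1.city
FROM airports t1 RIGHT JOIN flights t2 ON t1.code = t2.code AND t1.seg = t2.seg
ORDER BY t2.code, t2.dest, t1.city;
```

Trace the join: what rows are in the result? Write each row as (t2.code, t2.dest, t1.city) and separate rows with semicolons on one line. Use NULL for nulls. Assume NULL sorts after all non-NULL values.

RIGHT JOIN keeps every row from `flights`; unmatched rows get NULL for `airports`'s columns.
Matching on t1.code = t2.code AND t1.seg = t2.seg. A NULL in a compared column never satisfies the condition.
- code=HP, seg=CR: no matching t2 row.
- code=RF, seg=TH: no matching t2 row.
- code=AX, seg=CR: 1 matching t2 row(s), so 1 row(s) emitted.
- code=UI, seg=TH: no matching t2 row.
- code=UI, seg=FL: no matching t2 row.
- code=JV, seg=TH: no matching t2 row.
- 4 t2 row(s) had no t1 match → kept, t1 columns NULL.
After projecting and ordering:
t2.code | t2.dest | t1.city
AX | CR | Kent
AX | DM | NULL
AX | DM | NULL
AX | GN | NULL
NULL | AX | NULL

(AX, CR, Kent); (AX, DM, NULL); (AX, DM, NULL); (AX, GN, NULL); (NULL, AX, NULL)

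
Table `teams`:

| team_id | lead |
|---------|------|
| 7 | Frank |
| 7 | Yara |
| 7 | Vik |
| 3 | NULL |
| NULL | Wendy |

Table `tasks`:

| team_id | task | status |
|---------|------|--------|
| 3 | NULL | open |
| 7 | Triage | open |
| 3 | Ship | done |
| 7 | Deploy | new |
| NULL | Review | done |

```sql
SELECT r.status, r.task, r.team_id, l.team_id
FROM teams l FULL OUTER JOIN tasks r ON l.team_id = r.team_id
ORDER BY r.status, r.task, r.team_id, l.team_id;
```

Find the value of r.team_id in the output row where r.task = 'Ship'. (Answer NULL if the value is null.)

3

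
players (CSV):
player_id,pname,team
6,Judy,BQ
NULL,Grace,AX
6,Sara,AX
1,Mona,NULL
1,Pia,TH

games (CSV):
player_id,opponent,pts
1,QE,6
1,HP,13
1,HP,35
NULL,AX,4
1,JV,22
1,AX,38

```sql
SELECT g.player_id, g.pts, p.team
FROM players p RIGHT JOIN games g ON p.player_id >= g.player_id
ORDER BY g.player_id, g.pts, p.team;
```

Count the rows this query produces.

21

RIGHT JOIN keeps every row from `games`; unmatched rows get NULL for `players`'s columns.
Matching on p.player_id >= g.player_id. A NULL in a compared column never satisfies the condition.
- player_id=6: 5 matching g row(s), so 5 row(s) emitted.
- player_id=NULL: no matching g row.
- player_id=6: 5 matching g row(s), so 5 row(s) emitted.
- player_id=1: 5 matching g row(s), so 5 row(s) emitted.
- player_id=1: 5 matching g row(s), so 5 row(s) emitted.
- plus 1 unmatched g row(s), each kept with NULL p columns.
Total: 20 matched + 1 padded = 21 rows.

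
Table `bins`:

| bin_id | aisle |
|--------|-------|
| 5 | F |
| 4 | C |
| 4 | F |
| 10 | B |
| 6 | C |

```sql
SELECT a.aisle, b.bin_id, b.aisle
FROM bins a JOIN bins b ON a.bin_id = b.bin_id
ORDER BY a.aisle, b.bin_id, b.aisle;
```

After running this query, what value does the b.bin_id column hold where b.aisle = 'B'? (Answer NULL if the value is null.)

10

INNER JOIN keeps only pairs where the ON condition holds.
Matching on a.bin_id = b.bin_id.
- a[0] bin_id=5 → 1 match(es) in b → 1 row(s).
- a[1] bin_id=4 → 2 match(es) in b → 2 row(s).
- a[2] bin_id=4 → 2 match(es) in b → 2 row(s).
- a[3] bin_id=10 → 1 match(es) in b → 1 row(s).
- a[4] bin_id=6 → 1 match(es) in b → 1 row(s).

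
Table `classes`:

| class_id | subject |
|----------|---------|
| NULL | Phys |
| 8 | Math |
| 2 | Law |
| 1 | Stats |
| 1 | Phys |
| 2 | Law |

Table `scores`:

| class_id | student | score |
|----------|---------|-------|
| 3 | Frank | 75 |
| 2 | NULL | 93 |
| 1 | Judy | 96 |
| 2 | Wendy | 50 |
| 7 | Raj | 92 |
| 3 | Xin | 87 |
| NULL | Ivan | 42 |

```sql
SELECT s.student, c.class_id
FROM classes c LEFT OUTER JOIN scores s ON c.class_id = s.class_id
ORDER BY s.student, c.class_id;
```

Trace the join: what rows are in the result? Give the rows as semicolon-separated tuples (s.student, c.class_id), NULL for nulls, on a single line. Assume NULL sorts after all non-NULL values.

LEFT JOIN keeps every row from `classes`; unmatched rows get NULL for `scores`'s columns.
Matching on c.class_id = s.class_id. A NULL in a compared column never satisfies the condition.
- class_id=NULL: no s row matches, row kept with s columns NULL.
- class_id=8: no s row matches, row kept with s columns NULL.
- class_id=2: 2 matching s row(s), so 2 row(s) emitted.
- class_id=1: 1 matching s row(s), so 1 row(s) emitted.
- class_id=1: 1 matching s row(s), so 1 row(s) emitted.
- class_id=2: 2 matching s row(s), so 2 row(s) emitted.
After projecting and ordering:
s.student | c.class_id
Judy | 1
Judy | 1
Wendy | 2
Wendy | 2
NULL | 2
NULL | 2
NULL | 8
NULL | NULL

(Judy, 1); (Judy, 1); (Wendy, 2); (Wendy, 2); (NULL, 2); (NULL, 2); (NULL, 8); (NULL, NULL)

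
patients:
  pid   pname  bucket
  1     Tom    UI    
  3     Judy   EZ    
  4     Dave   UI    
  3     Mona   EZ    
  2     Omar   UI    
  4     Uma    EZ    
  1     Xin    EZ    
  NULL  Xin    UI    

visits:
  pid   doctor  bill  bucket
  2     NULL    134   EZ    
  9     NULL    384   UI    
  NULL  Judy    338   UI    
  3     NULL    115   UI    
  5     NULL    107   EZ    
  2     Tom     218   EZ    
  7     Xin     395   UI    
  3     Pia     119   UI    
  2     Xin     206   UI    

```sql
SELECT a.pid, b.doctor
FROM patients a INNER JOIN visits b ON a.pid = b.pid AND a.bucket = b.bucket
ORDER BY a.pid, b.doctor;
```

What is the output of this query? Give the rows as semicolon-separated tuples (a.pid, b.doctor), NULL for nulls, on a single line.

INNER JOIN keeps only pairs where the ON condition holds.
Matching on a.pid = b.pid AND a.bucket = b.bucket. A NULL in a compared column never satisfies the condition.
- a (pid=1, bucket=UI) has no partner → excluded.
- a (pid=3, bucket=EZ) has no partner → excluded.
- a (pid=4, bucket=UI) has no partner → excluded.
- a (pid=3, bucket=EZ) has no partner → excluded.
- a (pid=2, bucket=UI) pairs with 1 row(s) of b.
- a (pid=4, bucket=EZ) has no partner → excluded.
- a (pid=1, bucket=EZ) has no partner → excluded.
- a (pid=NULL, bucket=UI) has no partner → excluded.
After projecting and ordering:
a.pid | b.doctor
2 | Xin

(2, Xin)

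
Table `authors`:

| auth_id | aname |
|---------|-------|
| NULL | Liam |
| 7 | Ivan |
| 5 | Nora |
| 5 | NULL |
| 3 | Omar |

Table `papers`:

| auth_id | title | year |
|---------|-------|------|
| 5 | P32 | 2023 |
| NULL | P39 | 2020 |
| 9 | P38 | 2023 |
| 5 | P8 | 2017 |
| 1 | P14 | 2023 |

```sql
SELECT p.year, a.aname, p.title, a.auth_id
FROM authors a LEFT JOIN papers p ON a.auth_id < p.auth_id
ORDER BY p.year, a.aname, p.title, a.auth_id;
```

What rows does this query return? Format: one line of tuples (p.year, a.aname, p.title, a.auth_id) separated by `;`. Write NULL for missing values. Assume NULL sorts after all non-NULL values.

(2017, Omar, P8, 3); (2023, Ivan, P38, 7); (2023, Nora, P38, 5); (2023, Omar, P32, 3); (2023, Omar, P38, 3); (2023, NULL, P38, 5); (NULL, Liam, NULL, NULL)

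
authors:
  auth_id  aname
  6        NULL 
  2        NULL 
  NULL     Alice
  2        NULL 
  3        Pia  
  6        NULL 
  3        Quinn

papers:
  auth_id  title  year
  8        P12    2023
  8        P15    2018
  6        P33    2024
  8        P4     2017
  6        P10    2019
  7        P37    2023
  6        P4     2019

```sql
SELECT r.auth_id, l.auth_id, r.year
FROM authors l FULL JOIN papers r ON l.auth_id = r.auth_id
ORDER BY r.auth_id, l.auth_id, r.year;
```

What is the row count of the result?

15

FULL OUTER JOIN keeps every row from both sides; unmatched rows get NULL for the other side's columns.
Matching on l.auth_id = r.auth_id. A NULL in a compared column never satisfies the condition.
- auth_id=6: 3 matching r row(s), so 3 row(s) emitted.
- auth_id=2: no r row matches, row kept with r columns NULL.
- auth_id=NULL: no r row matches, row kept with r columns NULL.
- auth_id=2: no r row matches, row kept with r columns NULL.
- auth_id=3: no r row matches, row kept with r columns NULL.
- auth_id=6: 3 matching r row(s), so 3 row(s) emitted.
- auth_id=3: no r row matches, row kept with r columns NULL.
- 4 row(s) from r found no l partner → padded with NULL.
Total: 6 matched + 9 padded = 15 rows.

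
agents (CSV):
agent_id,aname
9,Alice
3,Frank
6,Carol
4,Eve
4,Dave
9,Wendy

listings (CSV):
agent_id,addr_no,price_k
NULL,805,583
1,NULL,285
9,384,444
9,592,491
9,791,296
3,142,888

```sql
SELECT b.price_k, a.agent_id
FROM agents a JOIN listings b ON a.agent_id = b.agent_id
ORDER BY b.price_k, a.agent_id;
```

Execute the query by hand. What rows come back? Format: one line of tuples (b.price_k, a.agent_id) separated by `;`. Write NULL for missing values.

(296, 9); (296, 9); (444, 9); (444, 9); (491, 9); (491, 9); (888, 3)

INNER JOIN keeps only pairs where the ON condition holds.
Matching on a.agent_id = b.agent_id. A NULL in a compared column never satisfies the condition.
- agent_id=9: 3 matching b row(s), so 3 row(s) emitted.
- agent_id=3: 1 matching b row(s), so 1 row(s) emitted.
- agent_id=6: no matching b row, dropped.
- agent_id=4: no matching b row, dropped.
- agent_id=4: no matching b row, dropped.
- agent_id=9: 3 matching b row(s), so 3 row(s) emitted.
After projecting and ordering:
b.price_k | a.agent_id
296 | 9
296 | 9
444 | 9
444 | 9
491 | 9
491 | 9
888 | 3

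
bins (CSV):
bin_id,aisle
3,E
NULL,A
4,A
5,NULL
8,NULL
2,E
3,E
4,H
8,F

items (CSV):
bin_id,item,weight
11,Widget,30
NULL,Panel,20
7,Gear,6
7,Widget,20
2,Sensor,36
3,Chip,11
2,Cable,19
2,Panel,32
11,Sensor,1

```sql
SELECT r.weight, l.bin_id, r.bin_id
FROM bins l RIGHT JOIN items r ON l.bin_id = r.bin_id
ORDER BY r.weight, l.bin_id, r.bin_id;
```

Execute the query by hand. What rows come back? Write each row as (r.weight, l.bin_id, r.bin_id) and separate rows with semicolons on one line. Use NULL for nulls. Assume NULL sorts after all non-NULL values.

RIGHT JOIN keeps every row from `items`; unmatched rows get NULL for `bins`'s columns.
Matching on l.bin_id = r.bin_id. A NULL in a compared column never satisfies the condition.
Matched pairs: 5; unmatched r rows kept: 5.

(1, NULL, 11); (6, NULL, 7); (11, 3, 3); (11, 3, 3); (19, 2, 2); (20, NULL, 7); (20, NULL, NULL); (30, NULL, 11); (32, 2, 2); (36, 2, 2)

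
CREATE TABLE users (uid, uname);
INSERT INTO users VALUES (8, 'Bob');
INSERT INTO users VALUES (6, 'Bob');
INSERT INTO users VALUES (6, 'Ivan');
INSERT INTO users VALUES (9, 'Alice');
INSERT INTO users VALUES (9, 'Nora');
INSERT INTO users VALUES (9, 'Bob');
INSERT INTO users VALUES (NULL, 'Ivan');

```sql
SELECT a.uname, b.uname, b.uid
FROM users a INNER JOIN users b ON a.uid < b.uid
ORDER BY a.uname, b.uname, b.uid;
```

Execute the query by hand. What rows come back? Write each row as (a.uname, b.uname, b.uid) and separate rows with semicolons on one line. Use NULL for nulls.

(Bob, Alice, 9); (Bob, Alice, 9); (Bob, Bob, 8); (Bob, Bob, 9); (Bob, Bob, 9); (Bob, Nora, 9); (Bob, Nora, 9); (Ivan, Alice, 9); (Ivan, Bob, 8); (Ivan, Bob, 9); (Ivan, Nora, 9)

INNER JOIN keeps only pairs where the ON condition holds.
Matching on a.uid < b.uid. A NULL in a compared column never satisfies the condition.
- a[0] uid=8 → 3 match(es) in b → 3 row(s).
- a[1] uid=6 → 4 match(es) in b → 4 row(s).
- a[2] uid=6 → 4 match(es) in b → 4 row(s).
- a[3] uid=9 → no match; dropped.
- a[4] uid=9 → no match; dropped.
- a[5] uid=9 → no match; dropped.
- a[6] uid=NULL → no match; dropped.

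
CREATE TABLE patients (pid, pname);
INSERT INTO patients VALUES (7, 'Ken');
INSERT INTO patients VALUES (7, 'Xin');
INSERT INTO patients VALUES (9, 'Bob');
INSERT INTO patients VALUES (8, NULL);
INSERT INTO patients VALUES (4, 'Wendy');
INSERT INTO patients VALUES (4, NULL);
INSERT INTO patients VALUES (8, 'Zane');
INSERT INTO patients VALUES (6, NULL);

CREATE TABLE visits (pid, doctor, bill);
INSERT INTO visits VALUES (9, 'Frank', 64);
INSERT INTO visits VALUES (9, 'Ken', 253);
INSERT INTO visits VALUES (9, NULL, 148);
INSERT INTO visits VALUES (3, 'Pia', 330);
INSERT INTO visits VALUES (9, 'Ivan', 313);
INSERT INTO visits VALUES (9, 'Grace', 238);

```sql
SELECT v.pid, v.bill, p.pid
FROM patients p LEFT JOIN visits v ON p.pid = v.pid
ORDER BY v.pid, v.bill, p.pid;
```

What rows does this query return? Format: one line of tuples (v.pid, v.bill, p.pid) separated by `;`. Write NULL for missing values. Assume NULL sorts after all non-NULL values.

(9, 64, 9); (9, 148, 9); (9, 238, 9); (9, 253, 9); (9, 313, 9); (NULL, NULL, 4); (NULL, NULL, 4); (NULL, NULL, 6); (NULL, NULL, 7); (NULL, NULL, 7); (NULL, NULL, 8); (NULL, NULL, 8)

LEFT JOIN keeps every row from `patients`; unmatched rows get NULL for `visits`'s columns.
Matching on p.pid = v.pid.
- p (pid=7) has no partner → padded with NULL.
- p (pid=7) has no partner → padded with NULL.
- p (pid=9) pairs with 5 row(s) of v.
- p (pid=8) has no partner → padded with NULL.
- p (pid=4) has no partner → padded with NULL.
- p (pid=4) has no partner → padded with NULL.
- p (pid=8) has no partner → padded with NULL.
- p (pid=6) has no partner → padded with NULL.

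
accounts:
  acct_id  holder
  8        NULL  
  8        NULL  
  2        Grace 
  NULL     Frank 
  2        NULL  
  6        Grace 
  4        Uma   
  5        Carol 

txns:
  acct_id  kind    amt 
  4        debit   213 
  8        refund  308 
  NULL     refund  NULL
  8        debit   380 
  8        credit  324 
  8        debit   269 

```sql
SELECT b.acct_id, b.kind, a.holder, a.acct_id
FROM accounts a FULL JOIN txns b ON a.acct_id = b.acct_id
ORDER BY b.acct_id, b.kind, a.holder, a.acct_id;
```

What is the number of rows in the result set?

15

FULL OUTER JOIN keeps every row from both sides; unmatched rows get NULL for the other side's columns.
Matching on a.acct_id = b.acct_id. A NULL in a compared column never satisfies the condition.
- a (acct_id=8) pairs with 4 row(s) of b.
- a (acct_id=8) pairs with 4 row(s) of b.
- a (acct_id=2) has no partner → padded with NULL.
- a (acct_id=NULL) has no partner → padded with NULL.
- a (acct_id=2) has no partner → padded with NULL.
- a (acct_id=6) has no partner → padded with NULL.
- a (acct_id=4) pairs with 1 row(s) of b.
- a (acct_id=5) has no partner → padded with NULL.
- 1 row(s) from b found no a partner → padded with NULL.
Total: 9 matched + 6 padded = 15 rows.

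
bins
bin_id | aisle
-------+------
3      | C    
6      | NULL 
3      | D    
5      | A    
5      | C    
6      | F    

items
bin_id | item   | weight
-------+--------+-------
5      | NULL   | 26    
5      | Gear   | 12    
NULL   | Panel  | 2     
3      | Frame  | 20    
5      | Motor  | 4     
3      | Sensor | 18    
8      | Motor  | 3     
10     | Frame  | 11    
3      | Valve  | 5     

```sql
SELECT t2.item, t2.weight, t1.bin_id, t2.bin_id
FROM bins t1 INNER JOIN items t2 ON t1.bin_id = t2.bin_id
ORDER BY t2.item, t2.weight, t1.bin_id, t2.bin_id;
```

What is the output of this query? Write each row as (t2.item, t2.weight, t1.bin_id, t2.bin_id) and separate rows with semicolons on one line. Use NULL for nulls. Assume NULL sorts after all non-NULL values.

INNER JOIN keeps only pairs where the ON condition holds.
Matching on t1.bin_id = t2.bin_id. A NULL in a compared column never satisfies the condition.
- t1[0] bin_id=3 → 3 match(es) in t2 → 3 row(s).
- t1[1] bin_id=6 → no match; dropped.
- t1[2] bin_id=3 → 3 match(es) in t2 → 3 row(s).
- t1[3] bin_id=5 → 3 match(es) in t2 → 3 row(s).
- t1[4] bin_id=5 → 3 match(es) in t2 → 3 row(s).
- t1[5] bin_id=6 → no match; dropped.

(Frame, 20, 3, 3); (Frame, 20, 3, 3); (Gear, 12, 5, 5); (Gear, 12, 5, 5); (Motor, 4, 5, 5); (Motor, 4, 5, 5); (Sensor, 18, 3, 3); (Sensor, 18, 3, 3); (Valve, 5, 3, 3); (Valve, 5, 3, 3); (NULL, 26, 5, 5); (NULL, 26, 5, 5)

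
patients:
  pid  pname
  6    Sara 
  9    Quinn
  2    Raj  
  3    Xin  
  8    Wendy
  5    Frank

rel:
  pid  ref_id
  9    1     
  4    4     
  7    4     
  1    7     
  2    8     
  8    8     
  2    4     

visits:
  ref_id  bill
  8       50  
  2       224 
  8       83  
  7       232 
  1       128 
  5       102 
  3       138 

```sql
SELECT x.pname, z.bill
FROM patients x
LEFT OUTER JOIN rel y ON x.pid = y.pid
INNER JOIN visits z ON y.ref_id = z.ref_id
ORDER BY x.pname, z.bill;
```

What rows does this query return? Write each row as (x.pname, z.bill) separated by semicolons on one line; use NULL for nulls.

Joins associate left-to-right: patients LEFT JOIN rel on pid gives 7 intermediate row(s).
Then INNER JOIN `visits z` on ref_id: keep only rows whose y.ref_id appears in z.

(Quinn, 128); (Raj, 50); (Raj, 83); (Wendy, 50); (Wendy, 83)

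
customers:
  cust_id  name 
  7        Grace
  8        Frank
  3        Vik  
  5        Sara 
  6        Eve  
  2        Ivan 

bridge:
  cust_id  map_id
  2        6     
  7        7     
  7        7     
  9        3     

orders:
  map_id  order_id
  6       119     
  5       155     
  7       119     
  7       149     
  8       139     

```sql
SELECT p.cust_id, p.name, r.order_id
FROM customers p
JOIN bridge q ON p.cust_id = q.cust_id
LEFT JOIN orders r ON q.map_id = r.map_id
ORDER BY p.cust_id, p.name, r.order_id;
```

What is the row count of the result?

Joins associate left-to-right: customers INNER JOIN bridge on cust_id gives 3 intermediate row(s).
Then LEFT JOIN `orders r` on map_id: each of those 3 rows is kept; rows whose q.map_id has no match in r get NULL for r's columns.
Result: 5 row(s).

5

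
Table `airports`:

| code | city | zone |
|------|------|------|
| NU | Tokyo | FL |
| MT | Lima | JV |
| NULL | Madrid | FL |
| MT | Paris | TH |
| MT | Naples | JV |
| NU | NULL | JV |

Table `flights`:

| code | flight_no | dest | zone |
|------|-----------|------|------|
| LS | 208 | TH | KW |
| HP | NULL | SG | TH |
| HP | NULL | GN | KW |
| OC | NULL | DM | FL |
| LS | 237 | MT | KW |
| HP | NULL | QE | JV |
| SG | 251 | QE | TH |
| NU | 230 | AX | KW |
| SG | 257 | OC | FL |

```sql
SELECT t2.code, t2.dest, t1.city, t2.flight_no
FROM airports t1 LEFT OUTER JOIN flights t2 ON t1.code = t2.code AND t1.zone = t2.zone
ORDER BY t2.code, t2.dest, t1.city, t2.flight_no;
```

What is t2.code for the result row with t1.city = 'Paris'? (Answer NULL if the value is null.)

NULL

LEFT JOIN keeps every row from `airports`; unmatched rows get NULL for `flights`'s columns.
Matching on t1.code = t2.code AND t1.zone = t2.zone. A NULL in a compared column never satisfies the condition.
- t1 (code=NU, zone=FL) has no partner → padded with NULL.
- t1 (code=MT, zone=JV) has no partner → padded with NULL.
- t1 (code=NULL, zone=FL) has no partner → padded with NULL.
- t1 (code=MT, zone=TH) has no partner → padded with NULL.
- t1 (code=MT, zone=JV) has no partner → padded with NULL.
- t1 (code=NU, zone=JV) has no partner → padded with NULL.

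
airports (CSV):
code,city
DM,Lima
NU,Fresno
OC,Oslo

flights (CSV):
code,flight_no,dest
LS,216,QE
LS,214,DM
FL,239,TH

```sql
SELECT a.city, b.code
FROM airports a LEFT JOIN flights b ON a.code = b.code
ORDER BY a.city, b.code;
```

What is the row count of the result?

LEFT JOIN keeps every row from `airports`; unmatched rows get NULL for `flights`'s columns.
Matching on a.code = b.code.
Matched pairs: 0; unmatched a rows kept: 3.
Total: 0 matched + 3 padded = 3 rows.

3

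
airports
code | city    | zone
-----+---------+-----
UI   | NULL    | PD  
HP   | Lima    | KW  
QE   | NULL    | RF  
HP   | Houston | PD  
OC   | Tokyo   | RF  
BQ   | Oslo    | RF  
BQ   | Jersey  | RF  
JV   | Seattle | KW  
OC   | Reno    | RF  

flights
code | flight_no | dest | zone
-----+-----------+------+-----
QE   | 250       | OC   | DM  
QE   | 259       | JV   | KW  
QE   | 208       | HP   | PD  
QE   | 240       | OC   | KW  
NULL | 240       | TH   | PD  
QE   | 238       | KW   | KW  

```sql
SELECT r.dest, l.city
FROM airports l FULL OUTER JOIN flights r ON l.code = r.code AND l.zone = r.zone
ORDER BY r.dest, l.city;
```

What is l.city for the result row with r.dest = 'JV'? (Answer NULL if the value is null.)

NULL

FULL OUTER JOIN keeps every row from both sides; unmatched rows get NULL for the other side's columns.
Matching on l.code = r.code AND l.zone = r.zone. A NULL in a compared column never satisfies the condition.
Matched pairs: 0; unmatched l rows kept: 9; unmatched r rows kept: 6.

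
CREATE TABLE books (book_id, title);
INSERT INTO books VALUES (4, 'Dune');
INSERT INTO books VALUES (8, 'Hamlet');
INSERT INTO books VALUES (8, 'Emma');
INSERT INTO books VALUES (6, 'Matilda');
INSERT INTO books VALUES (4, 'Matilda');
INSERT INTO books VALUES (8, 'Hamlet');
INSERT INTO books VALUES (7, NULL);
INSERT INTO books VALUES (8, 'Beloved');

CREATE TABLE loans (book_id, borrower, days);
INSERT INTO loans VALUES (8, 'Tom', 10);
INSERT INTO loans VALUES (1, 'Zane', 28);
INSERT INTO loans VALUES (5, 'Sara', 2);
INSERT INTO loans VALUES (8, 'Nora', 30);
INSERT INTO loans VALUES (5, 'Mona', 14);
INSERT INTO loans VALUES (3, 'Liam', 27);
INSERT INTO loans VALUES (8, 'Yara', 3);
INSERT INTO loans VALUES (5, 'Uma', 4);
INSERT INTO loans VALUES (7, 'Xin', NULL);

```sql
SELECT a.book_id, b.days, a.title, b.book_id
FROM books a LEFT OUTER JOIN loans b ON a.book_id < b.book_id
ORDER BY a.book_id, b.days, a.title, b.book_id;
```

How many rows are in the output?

25

LEFT JOIN keeps every row from `books`; unmatched rows get NULL for `loans`'s columns.
Matching on a.book_id < b.book_id.
- a[0] book_id=4 → 7 match(es) in b → 7 row(s).
- a[1] book_id=8 → no match; kept with NULLs on the b side.
- a[2] book_id=8 → no match; kept with NULLs on the b side.
- a[3] book_id=6 → 4 match(es) in b → 4 row(s).
- a[4] book_id=4 → 7 match(es) in b → 7 row(s).
- a[5] book_id=8 → no match; kept with NULLs on the b side.
- a[6] book_id=7 → 3 match(es) in b → 3 row(s).
- a[7] book_id=8 → no match; kept with NULLs on the b side.
Total: 21 matched + 4 padded = 25 rows.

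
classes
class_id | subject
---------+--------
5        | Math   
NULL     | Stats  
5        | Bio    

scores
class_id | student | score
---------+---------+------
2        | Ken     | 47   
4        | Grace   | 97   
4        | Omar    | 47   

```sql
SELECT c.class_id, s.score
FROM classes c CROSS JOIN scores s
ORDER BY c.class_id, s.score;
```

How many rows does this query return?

9

CROSS JOIN pairs every row of `classes` with every row of `scores`: 3 × 3 = 9 rows.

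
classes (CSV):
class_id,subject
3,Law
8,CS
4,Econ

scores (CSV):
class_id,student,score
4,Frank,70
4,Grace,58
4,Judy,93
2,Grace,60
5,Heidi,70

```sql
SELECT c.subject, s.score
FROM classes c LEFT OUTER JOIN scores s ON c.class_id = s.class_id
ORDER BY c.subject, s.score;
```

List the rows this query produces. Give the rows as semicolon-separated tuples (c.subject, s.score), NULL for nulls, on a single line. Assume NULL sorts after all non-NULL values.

LEFT JOIN keeps every row from `classes`; unmatched rows get NULL for `scores`'s columns.
Matching on c.class_id = s.class_id.
- c (class_id=3) has no partner → padded with NULL.
- c (class_id=8) has no partner → padded with NULL.
- c (class_id=4) pairs with 3 row(s) of s.
After projecting and ordering:
c.subject | s.score
CS | NULL
Econ | 58
Econ | 70
Econ | 93
Law | NULL

(CS, NULL); (Econ, 58); (Econ, 70); (Econ, 93); (Law, NULL)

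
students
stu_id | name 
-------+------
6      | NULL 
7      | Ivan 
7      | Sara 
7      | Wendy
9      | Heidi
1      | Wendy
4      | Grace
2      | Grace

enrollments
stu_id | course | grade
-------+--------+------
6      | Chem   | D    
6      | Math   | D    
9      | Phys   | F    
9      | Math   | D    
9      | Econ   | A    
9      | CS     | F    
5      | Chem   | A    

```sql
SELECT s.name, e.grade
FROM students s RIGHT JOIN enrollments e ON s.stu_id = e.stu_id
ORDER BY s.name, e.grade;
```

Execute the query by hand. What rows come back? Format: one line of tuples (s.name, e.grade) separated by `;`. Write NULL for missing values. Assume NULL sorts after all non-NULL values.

RIGHT JOIN keeps every row from `enrollments`; unmatched rows get NULL for `students`'s columns.
Matching on s.stu_id = e.stu_id.
- s (stu_id=6) pairs with 2 row(s) of e.
- s (stu_id=7) has no partner in e.
- s (stu_id=7) has no partner in e.
- s (stu_id=7) has no partner in e.
- s (stu_id=9) pairs with 4 row(s) of e.
- s (stu_id=1) has no partner in e.
- s (stu_id=4) has no partner in e.
- s (stu_id=2) has no partner in e.
- 1 e row(s) had no s match → kept, s columns NULL.
After projecting and ordering:
s.name | e.grade
Heidi | A
Heidi | D
Heidi | F
Heidi | F
NULL | A
NULL | D
NULL | D

(Heidi, A); (Heidi, D); (Heidi, F); (Heidi, F); (NULL, A); (NULL, D); (NULL, D)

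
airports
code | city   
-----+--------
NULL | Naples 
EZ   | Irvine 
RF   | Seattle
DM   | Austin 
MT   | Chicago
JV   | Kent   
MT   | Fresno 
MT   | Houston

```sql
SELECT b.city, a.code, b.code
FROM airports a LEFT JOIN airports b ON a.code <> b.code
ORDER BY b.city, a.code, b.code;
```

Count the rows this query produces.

37

LEFT JOIN keeps every row from `airports a`; unmatched rows get NULL for `airports b`'s columns.
Matching on a.code <> b.code. A NULL in a compared column never satisfies the condition.
Matched pairs: 36; unmatched a rows kept: 1.
Total: 36 matched + 1 padded = 37 rows.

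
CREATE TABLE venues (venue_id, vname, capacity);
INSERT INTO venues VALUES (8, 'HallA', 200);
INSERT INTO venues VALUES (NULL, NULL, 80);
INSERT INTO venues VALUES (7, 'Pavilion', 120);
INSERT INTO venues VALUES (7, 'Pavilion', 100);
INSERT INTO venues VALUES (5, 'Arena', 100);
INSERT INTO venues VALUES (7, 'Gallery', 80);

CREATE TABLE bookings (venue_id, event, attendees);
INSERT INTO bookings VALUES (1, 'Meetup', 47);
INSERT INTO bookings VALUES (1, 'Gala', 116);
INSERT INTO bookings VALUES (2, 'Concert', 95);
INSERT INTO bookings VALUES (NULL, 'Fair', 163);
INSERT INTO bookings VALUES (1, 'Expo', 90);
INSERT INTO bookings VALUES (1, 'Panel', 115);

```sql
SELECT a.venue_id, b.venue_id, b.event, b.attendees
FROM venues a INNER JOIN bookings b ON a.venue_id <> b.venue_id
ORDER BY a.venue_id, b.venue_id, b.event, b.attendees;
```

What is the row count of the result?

25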